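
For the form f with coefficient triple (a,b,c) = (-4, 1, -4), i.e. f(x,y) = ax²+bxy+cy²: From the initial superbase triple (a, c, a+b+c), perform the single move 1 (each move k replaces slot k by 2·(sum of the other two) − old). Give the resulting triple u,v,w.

start (-4,-4,-7) = (f(1,0),f(0,1),f(1,1))
replace slot 1: 2·((-4)+(-7)) − (-4) = -18 → (-18,-4,-7)

-18,-4,-7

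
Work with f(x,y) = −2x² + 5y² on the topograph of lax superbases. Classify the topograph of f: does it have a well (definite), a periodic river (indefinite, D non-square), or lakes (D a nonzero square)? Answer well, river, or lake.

D = b²−4ac = 0² − 4·(-2)·5 = 40
D > 0 non-square ⇒ indefinite ⇒ periodic river

river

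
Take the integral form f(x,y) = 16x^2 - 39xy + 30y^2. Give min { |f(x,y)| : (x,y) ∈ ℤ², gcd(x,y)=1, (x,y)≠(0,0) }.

translate: b→-7 (≡-39 mod 32), so (16,-39,30)→(16,-7,7)
flip: (16,-7,7)→(7,7,16)
reduced (well bottom): (7,7,16) with a≤c, −a<b≤a
well minimum = a = 7

7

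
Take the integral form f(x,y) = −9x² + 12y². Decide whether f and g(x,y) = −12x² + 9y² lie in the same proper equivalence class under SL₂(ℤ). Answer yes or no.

D₁ = 432, D₂ = 432
river cycle of f (length 2): (-9, 18, 3), (3, 18, -9)
river cycle of g (length 2): (9, 18, -3), (-3, 18, 9)
cycles differ ⇒ inequivalent

no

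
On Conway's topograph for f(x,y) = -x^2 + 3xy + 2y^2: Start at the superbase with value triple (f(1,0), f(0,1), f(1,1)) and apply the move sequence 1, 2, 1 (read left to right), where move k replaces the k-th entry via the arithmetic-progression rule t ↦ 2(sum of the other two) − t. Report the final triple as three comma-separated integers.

start (-1,2,4) = (f(1,0),f(0,1),f(1,1))
replace slot 1: 2·(2+4) − (-1) = 13 → (13,2,4)
replace slot 2: 2·(13+4) − 2 = 32 → (13,32,4)
replace slot 1: 2·(32+4) − 13 = 59 → (59,32,4)

59,32,4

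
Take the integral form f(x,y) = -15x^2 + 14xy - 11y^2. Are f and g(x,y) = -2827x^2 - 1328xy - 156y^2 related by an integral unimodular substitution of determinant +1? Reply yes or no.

D₁ = -464, D₂ = -464
f is negative-definite; reduce −f:
−f: flip: (15,-14,11)→(11,14,15)
−f: translate: b→-8 (≡14 mod 22), so (11,14,15)→(11,-8,12)
−f: reduced (well bottom): (11,-8,12) with a≤c, −a<b≤a
flip sign back: reduced form of f is (-11,8,-12)
g is negative-definite; reduce −g:
−g: flip: (2827,1328,156)→(156,-1328,2827)
−g: translate: b→-80 (≡-1328 mod 312), so (156,-1328,2827)→(156,-80,11)
−g: flip: (156,-80,11)→(11,80,156)
−g: translate: b→-8 (≡80 mod 22), so (11,80,156)→(11,-8,12)
−g: reduced (well bottom): (11,-8,12) with a≤c, −a<b≤a
flip sign back: reduced form of g is (-11,8,-12)
reduced forms (-11, 8, -12) vs (-11, 8, -12) ⇒ equivalent

yes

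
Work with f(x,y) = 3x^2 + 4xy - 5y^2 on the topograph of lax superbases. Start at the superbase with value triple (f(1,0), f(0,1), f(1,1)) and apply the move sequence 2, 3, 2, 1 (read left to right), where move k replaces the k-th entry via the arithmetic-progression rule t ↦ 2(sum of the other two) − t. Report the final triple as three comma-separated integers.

start (3,-5,2) = (f(1,0),f(0,1),f(1,1))
replace slot 2: 2·(3+2) − (-5) = 15 → (3,15,2)
replace slot 3: 2·(3+15) − 2 = 34 → (3,15,34)
replace slot 2: 2·(3+34) − 15 = 59 → (3,59,34)
replace slot 1: 2·(59+34) − 3 = 183 → (183,59,34)

183,59,34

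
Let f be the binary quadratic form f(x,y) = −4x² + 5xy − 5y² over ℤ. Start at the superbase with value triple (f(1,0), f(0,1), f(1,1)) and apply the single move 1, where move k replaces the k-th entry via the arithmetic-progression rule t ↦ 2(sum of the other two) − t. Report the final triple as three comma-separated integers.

start (-4,-5,-4) = (f(1,0),f(0,1),f(1,1))
replace slot 1: 2·((-5)+(-4)) − (-4) = -14 → (-14,-5,-4)

-14,-5,-4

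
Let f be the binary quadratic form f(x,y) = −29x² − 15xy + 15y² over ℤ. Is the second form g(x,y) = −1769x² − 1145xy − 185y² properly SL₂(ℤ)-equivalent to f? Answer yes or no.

D₁ = 1965, D₂ = 1965
river cycle of f (length 4): (15, 15, -29), (-29, 43, 1), (1, 43, -29), (-29, 15, 15)
river cycle of g (length 4): (1, 43, -29), (-29, 15, 15), (15, 15, -29), (-29, 43, 1)
cycles coincide ⇒ equivalent

yes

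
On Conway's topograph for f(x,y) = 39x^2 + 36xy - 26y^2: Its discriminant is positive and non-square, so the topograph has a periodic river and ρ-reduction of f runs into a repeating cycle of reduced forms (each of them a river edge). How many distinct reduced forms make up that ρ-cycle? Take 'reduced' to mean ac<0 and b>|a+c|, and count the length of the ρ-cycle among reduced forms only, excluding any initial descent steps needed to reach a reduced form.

D = 5352, ⌊√D⌋ = 73
river: ρ → (-26,68,7)
river: ρ → (7,72,-6)
river: ρ → (-6,72,7)
river: ρ → (7,68,-26)
river: ρ → (-26,36,39)
river: ρ → (39,42,-23)
river: ρ → (-23,50,31)
river: ρ → (31,12,-42)
river: ρ → (-42,72,1)
river: ρ → (1,72,-42)
river: ρ → (-42,12,31)
river: ρ → (31,50,-23)
river: ρ → (-23,42,39)
river: ρ → (39,36,-26)
ρ-cycle length = 14 (tail of 0 descent steps not counted)

14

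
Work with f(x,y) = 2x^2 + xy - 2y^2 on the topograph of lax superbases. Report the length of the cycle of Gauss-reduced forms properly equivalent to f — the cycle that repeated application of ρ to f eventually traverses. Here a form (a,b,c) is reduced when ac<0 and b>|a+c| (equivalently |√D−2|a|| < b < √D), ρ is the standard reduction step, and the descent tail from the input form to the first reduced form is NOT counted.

D = 17, ⌊√D⌋ = 4
river: ρ → (-2,3,1)
river: ρ → (1,3,-2)
river: ρ → (-2,1,2)
river: ρ → (2,3,-1)
river: ρ → (-1,3,2)
river: ρ → (2,1,-2)
ρ-cycle length = 6 (tail of 0 descent steps not counted)

6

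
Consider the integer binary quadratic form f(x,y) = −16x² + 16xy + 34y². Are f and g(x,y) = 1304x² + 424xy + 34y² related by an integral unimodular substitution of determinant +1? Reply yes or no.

D₁ = 2432, D₂ = 2432
river cycle of f (length 2): (-16, 48, 2), (2, 48, -16)
river cycle of g (length 2): (-16, 48, 2), (2, 48, -16)
cycles coincide ⇒ equivalent

yes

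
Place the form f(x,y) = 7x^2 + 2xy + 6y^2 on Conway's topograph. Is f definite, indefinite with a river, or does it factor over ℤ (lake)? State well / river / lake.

D = b²−4ac = 2² − 4·7·6 = -164
D < 0 ⇒ definite ⇒ every region one sign ⇒ single well

well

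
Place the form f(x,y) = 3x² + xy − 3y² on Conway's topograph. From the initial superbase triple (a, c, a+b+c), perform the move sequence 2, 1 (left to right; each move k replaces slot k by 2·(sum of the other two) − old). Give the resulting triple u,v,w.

start (3,-3,1) = (f(1,0),f(0,1),f(1,1))
replace slot 2: 2·(3+1) − (-3) = 11 → (3,11,1)
replace slot 1: 2·(11+1) − 3 = 21 → (21,11,1)

21,11,1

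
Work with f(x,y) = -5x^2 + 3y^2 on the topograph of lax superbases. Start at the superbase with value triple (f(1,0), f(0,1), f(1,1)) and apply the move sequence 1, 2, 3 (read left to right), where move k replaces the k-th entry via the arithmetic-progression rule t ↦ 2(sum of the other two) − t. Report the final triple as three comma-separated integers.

start (-5,3,-2) = (f(1,0),f(0,1),f(1,1))
replace slot 1: 2·(3+(-2)) − (-5) = 7 → (7,3,-2)
replace slot 2: 2·(7+(-2)) − 3 = 7 → (7,7,-2)
replace slot 3: 2·(7+7) − (-2) = 30 → (7,7,30)

7,7,30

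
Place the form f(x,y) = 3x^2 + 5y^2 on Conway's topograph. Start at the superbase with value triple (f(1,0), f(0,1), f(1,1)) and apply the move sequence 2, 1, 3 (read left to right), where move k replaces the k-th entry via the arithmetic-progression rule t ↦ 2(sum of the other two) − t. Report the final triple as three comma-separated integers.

start (3,5,8) = (f(1,0),f(0,1),f(1,1))
replace slot 2: 2·(3+8) − 5 = 17 → (3,17,8)
replace slot 1: 2·(17+8) − 3 = 47 → (47,17,8)
replace slot 3: 2·(47+17) − 8 = 120 → (47,17,120)

47,17,120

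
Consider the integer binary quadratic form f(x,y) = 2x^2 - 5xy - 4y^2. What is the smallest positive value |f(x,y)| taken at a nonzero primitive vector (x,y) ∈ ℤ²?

descent: ρ → (-4,5,2)  [lands on river]
river: ρ → (2,7,-1)
river: ρ → (-1,7,2)
river: ρ → (2,5,-4)
river: ρ → (-4,3,3)
river: ρ → (3,3,-4)
closes: descent 1, river 6
min |a| on river = 1

1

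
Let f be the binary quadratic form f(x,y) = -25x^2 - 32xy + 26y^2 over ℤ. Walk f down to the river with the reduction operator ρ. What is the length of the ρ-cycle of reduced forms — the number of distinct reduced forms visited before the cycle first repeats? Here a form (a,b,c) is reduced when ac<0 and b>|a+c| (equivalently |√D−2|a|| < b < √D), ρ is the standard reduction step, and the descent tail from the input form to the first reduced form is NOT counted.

D = 3624, ⌊√D⌋ = 60
descent: ρ → (26,32,-25)  [lands on river]
river: ρ → (-25,18,33)
river: ρ → (33,48,-10)
river: ρ → (-10,52,23)
river: ρ → (23,40,-22)
river: ρ → (-22,48,15)
river: ρ → (15,42,-31)
river: ρ → (-31,20,26)
ρ-cycle length = 8 (tail of 1 descent step not counted)

8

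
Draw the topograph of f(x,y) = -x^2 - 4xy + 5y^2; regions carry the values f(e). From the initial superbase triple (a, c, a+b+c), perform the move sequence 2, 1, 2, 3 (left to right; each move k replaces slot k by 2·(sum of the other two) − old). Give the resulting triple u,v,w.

start (-1,5,0) = (f(1,0),f(0,1),f(1,1))
replace slot 2: 2·((-1)+0) − 5 = -7 → (-1,-7,0)
replace slot 1: 2·((-7)+0) − (-1) = -13 → (-13,-7,0)
replace slot 2: 2·((-13)+0) − (-7) = -19 → (-13,-19,0)
replace slot 3: 2·((-13)+(-19)) − 0 = -64 → (-13,-19,-64)

-13,-19,-64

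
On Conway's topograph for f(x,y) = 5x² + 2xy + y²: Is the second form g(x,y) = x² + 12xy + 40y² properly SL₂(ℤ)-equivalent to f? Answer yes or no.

D₁ = -16, D₂ = -16
f: flip: (5,2,1)→(1,-2,5)
f: translate: b→0 (≡-2 mod 2), so (1,-2,5)→(1,0,4)
f: reduced (well bottom): (1,0,4) with a≤c, −a<b≤a
g: translate: b→0 (≡12 mod 2), so (1,12,40)→(1,0,4)
g: reduced (well bottom): (1,0,4) with a≤c, −a<b≤a
reduced forms (1, 0, 4) vs (1, 0, 4) ⇒ equivalent

yes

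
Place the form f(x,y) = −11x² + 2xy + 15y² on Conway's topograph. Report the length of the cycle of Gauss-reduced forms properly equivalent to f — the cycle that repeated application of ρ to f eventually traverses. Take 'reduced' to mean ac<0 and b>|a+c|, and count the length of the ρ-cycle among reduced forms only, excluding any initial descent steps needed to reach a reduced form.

D = 664, ⌊√D⌋ = 25
descent: ρ → (15,-2,-11)
descent: ρ → (-11,24,2)  [lands on river]
river: ρ → (2,24,-11)
river: ρ → (-11,20,6)
river: ρ → (6,16,-17)
river: ρ → (-17,18,5)
river: ρ → (5,22,-9)
river: ρ → (-9,14,13)
river: ρ → (13,12,-10)
river: ρ → (-10,8,15)
river: ρ → (15,22,-3)
river: ρ → (-3,20,22)
river: ρ → (22,24,-1)
river: ρ → (-1,24,22)
river: ρ → (22,20,-3)
river: ρ → (-3,22,15)
river: ρ → (15,8,-10)
river: ρ → (-10,12,13)
river: ρ → (13,14,-9)
river: ρ → (-9,22,5)
river: ρ → (5,18,-17)
river: ρ → (-17,16,6)
river: ρ → (6,20,-11)
ρ-cycle length = 22 (tail of 2 descent steps not counted)

22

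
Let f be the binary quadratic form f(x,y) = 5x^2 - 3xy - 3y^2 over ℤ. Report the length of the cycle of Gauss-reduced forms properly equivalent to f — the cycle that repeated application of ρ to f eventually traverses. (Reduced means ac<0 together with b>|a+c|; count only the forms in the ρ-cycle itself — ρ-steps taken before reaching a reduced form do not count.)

D = 69, ⌊√D⌋ = 8
descent: ρ → (-3,3,5)  [lands on river]
river: ρ → (5,7,-1)
river: ρ → (-1,7,5)
river: ρ → (5,3,-3)
ρ-cycle length = 4 (tail of 1 descent step not counted)

4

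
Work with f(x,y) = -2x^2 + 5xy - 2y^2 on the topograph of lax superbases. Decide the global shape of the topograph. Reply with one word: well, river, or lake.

D = b²−4ac = 5² − 4·(-2)·(-2) = 9
D = 3² is a perfect square ⇒ form factors over ℤ ⇒ lakes

lake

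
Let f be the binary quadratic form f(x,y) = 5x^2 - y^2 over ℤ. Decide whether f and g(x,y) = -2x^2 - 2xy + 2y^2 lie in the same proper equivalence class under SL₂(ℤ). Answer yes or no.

D₁ = 20, D₂ = 20
river cycle of f (length 2): (-1, 4, 1), (1, 4, -1)
river cycle of g (length 2): (2, 2, -2), (-2, 2, 2)
cycles differ ⇒ inequivalent

no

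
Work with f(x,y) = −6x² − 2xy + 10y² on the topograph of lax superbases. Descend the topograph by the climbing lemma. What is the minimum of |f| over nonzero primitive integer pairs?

descent: ρ → (10,2,-6)
descent: ρ → (-6,10,6)  [lands on river]
river: ρ → (6,14,-2)
river: ρ → (-2,14,6)
river: ρ → (6,10,-6)
river: ρ → (-6,14,2)
river: ρ → (2,14,-6)
closes: descent 2, river 6
min |a| on river = 2

2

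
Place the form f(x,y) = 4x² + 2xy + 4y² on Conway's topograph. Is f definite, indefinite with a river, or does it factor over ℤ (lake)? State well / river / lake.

D = b²−4ac = 2² − 4·4·4 = -60
D < 0 ⇒ definite ⇒ every region one sign ⇒ single well

well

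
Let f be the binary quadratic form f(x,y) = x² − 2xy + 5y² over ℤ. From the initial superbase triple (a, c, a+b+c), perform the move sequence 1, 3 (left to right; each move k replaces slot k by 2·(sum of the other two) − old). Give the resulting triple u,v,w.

start (1,5,4) = (f(1,0),f(0,1),f(1,1))
replace slot 1: 2·(5+4) − 1 = 17 → (17,5,4)
replace slot 3: 2·(17+5) − 4 = 40 → (17,5,40)

17,5,40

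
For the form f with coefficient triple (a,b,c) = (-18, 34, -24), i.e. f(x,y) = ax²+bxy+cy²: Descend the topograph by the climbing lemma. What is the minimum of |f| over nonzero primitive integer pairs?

translate: b→2 (≡-34 mod 36), so (18,-34,24)→(18,2,8)
flip: (18,2,8)→(8,-2,18)
reduced (well bottom): (8,-2,18) with a≤c, −a<b≤a
well minimum |f| = |-8| = 8 (negative-definite)

8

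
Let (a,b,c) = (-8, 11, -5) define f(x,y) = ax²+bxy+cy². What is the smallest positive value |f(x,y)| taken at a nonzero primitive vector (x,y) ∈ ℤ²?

translate: b→5 (≡-11 mod 16), so (8,-11,5)→(8,5,2)
flip: (8,5,2)→(2,-5,8)
translate: b→-1 (≡-5 mod 4), so (2,-5,8)→(2,-1,5)
reduced (well bottom): (2,-1,5) with a≤c, −a<b≤a
well minimum |f| = |-2| = 2 (negative-definite)

2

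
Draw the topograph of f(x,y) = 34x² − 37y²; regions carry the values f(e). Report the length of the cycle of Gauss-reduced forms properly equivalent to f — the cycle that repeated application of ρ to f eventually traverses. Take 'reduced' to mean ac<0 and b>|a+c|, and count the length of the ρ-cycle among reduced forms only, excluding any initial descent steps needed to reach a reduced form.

D = 5032, ⌊√D⌋ = 70
descent: ρ → (-37,0,34)
descent: ρ → (34,68,-3)  [lands on river]
river: ρ → (-3,70,11)
river: ρ → (11,62,-27)
river: ρ → (-27,46,27)
river: ρ → (27,62,-11)
river: ρ → (-11,70,3)
river: ρ → (3,68,-34)
river: ρ → (-34,68,3)
river: ρ → (3,70,-11)
river: ρ → (-11,62,27)
river: ρ → (27,46,-27)
river: ρ → (-27,62,11)
river: ρ → (11,70,-3)
river: ρ → (-3,68,34)
ρ-cycle length = 14 (tail of 2 descent steps not counted)

14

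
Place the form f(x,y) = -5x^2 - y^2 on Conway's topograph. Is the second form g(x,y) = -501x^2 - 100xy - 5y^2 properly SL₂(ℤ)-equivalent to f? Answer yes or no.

D₁ = -20, D₂ = -20
f is negative-definite; reduce −f:
−f: flip: (5,0,1)→(1,0,5)
−f: reduced (well bottom): (1,0,5) with a≤c, −a<b≤a
flip sign back: reduced form of f is (-1,0,-5)
g is negative-definite; reduce −g:
−g: flip: (501,100,5)→(5,-100,501)
−g: translate: b→0 (≡-100 mod 10), so (5,-100,501)→(5,0,1)
−g: flip: (5,0,1)→(1,0,5)
−g: reduced (well bottom): (1,0,5) with a≤c, −a<b≤a
flip sign back: reduced form of g is (-1,0,-5)
reduced forms (-1, 0, -5) vs (-1, 0, -5) ⇒ equivalent

yes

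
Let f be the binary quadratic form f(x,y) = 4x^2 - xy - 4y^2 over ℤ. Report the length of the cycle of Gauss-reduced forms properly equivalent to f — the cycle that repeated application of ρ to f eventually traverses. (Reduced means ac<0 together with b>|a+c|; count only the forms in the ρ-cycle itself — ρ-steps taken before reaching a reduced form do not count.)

D = 65, ⌊√D⌋ = 8
descent: ρ → (-4,1,4)  [lands on river]
river: ρ → (4,7,-1)
river: ρ → (-1,7,4)
river: ρ → (4,1,-4)
river: ρ → (-4,7,1)
river: ρ → (1,7,-4)
ρ-cycle length = 6 (tail of 1 descent step not counted)

6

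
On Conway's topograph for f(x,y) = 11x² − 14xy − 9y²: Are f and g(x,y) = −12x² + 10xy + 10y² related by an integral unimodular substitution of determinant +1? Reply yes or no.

D₁ = 592, D₂ = 580
discriminants differ ⇒ not SL₂(ℤ)-equivalent

no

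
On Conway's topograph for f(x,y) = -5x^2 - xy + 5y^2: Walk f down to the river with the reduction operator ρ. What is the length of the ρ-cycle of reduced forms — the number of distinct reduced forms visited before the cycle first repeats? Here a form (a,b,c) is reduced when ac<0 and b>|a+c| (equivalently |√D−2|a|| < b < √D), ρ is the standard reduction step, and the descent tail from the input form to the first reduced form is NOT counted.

D = 101, ⌊√D⌋ = 10
descent: ρ → (5,1,-5)  [lands on river]
river: ρ → (-5,9,1)
river: ρ → (1,9,-5)
river: ρ → (-5,1,5)
river: ρ → (5,9,-1)
river: ρ → (-1,9,5)
ρ-cycle length = 6 (tail of 1 descent step not counted)

6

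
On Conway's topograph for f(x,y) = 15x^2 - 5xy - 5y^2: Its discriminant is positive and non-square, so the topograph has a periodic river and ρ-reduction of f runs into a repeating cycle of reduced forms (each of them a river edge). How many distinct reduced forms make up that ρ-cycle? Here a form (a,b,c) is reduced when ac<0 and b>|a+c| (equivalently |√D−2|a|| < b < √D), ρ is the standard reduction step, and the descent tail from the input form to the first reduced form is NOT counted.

D = 325, ⌊√D⌋ = 18
descent: ρ → (-5,15,5)  [lands on river]
river: ρ → (5,15,-5)
ρ-cycle length = 2 (tail of 1 descent step not counted)

2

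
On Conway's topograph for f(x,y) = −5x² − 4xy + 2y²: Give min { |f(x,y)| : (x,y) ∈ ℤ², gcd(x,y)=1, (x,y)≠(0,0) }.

descent: ρ → (2,4,-5)  [lands on river]
river: ρ → (-5,6,1)
river: ρ → (1,6,-5)
river: ρ → (-5,4,2)
closes: descent 1, river 4
min |a| on river = 1

1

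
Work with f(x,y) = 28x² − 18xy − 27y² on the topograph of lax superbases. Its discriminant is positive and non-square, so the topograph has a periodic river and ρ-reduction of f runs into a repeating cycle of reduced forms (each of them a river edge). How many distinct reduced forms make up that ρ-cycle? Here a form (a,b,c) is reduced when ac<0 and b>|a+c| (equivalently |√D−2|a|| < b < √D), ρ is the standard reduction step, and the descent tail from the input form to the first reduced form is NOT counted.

D = 3348, ⌊√D⌋ = 57
descent: ρ → (-27,18,28)  [lands on river]
river: ρ → (28,38,-17)
river: ρ → (-17,30,36)
river: ρ → (36,42,-11)
river: ρ → (-11,46,28)
river: ρ → (28,10,-29)
river: ρ → (-29,48,9)
river: ρ → (9,42,-44)
river: ρ → (-44,46,7)
river: ρ → (7,52,-23)
river: ρ → (-23,40,19)
river: ρ → (19,36,-27)
ρ-cycle length = 12 (tail of 1 descent step not counted)

12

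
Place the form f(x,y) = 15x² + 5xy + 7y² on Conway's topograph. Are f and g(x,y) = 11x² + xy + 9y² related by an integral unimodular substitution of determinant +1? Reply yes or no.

D₁ = -395, D₂ = -395
f: flip: (15,5,7)→(7,-5,15)
f: reduced (well bottom): (7,-5,15) with a≤c, −a<b≤a
g: flip: (11,1,9)→(9,-1,11)
g: reduced (well bottom): (9,-1,11) with a≤c, −a<b≤a
reduced forms (7, -5, 15) vs (9, -1, 11) ⇒ inequivalent

no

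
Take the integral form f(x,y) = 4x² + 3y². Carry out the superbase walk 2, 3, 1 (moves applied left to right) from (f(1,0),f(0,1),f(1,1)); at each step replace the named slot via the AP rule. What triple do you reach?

start (4,3,7) = (f(1,0),f(0,1),f(1,1))
replace slot 2: 2·(4+7) − 3 = 19 → (4,19,7)
replace slot 3: 2·(4+19) − 7 = 39 → (4,19,39)
replace slot 1: 2·(19+39) − 4 = 112 → (112,19,39)

112,19,39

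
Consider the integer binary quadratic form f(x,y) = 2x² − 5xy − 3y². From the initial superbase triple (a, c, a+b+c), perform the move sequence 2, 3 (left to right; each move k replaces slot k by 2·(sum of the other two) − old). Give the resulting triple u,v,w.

start (2,-3,-6) = (f(1,0),f(0,1),f(1,1))
replace slot 2: 2·(2+(-6)) − (-3) = -5 → (2,-5,-6)
replace slot 3: 2·(2+(-5)) − (-6) = 0 → (2,-5,0)

2,-5,0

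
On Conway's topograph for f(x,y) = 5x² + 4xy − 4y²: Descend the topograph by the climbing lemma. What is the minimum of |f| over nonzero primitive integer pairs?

river: ρ → (-4,4,5)
river: ρ → (5,6,-3)
river: ρ → (-3,6,5)
river: ρ → (5,4,-4)
closes: descent 0, river 4
min |a| on river = 3

3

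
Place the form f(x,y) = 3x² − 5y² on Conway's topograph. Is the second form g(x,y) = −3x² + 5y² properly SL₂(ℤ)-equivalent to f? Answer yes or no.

D₁ = 60, D₂ = 60
river cycle of f (length 2): (3, 6, -2), (-2, 6, 3)
river cycle of g (length 2): (-3, 6, 2), (2, 6, -3)
cycles differ ⇒ inequivalent

no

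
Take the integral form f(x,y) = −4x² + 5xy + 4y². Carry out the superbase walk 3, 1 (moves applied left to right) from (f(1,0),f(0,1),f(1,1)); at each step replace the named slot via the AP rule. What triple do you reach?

start (-4,4,5) = (f(1,0),f(0,1),f(1,1))
replace slot 3: 2·((-4)+4) − 5 = -5 → (-4,4,-5)
replace slot 1: 2·(4+(-5)) − (-4) = 2 → (2,4,-5)

2,4,-5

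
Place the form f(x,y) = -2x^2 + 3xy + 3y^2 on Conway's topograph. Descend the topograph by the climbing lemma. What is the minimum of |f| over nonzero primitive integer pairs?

river: ρ → (3,3,-2)
river: ρ → (-2,5,1)
river: ρ → (1,5,-2)
river: ρ → (-2,3,3)
closes: descent 0, river 4
min |a| on river = 1

1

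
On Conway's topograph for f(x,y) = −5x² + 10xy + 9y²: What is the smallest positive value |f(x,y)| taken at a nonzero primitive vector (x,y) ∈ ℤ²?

river: ρ → (9,8,-6)
river: ρ → (-6,16,1)
river: ρ → (1,16,-6)
river: ρ → (-6,8,9)
river: ρ → (9,10,-5)
river: ρ → (-5,10,9)
closes: descent 0, river 6
min |a| on river = 1

1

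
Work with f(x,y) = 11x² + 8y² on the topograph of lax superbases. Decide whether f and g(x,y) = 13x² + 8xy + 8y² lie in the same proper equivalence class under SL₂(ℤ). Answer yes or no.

D₁ = -352, D₂ = -352
f: flip: (11,0,8)→(8,0,11)
f: reduced (well bottom): (8,0,11) with a≤c, −a<b≤a
g: flip: (13,8,8)→(8,-8,13)
g: translate: b→8 (≡-8 mod 16), so (8,-8,13)→(8,8,13)
g: reduced (well bottom): (8,8,13) with a≤c, −a<b≤a
reduced forms (8, 0, 11) vs (8, 8, 13) ⇒ inequivalent

no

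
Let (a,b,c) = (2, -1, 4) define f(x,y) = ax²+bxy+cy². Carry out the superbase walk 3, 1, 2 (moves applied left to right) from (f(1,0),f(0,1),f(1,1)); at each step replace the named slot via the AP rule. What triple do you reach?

start (2,4,5) = (f(1,0),f(0,1),f(1,1))
replace slot 3: 2·(2+4) − 5 = 7 → (2,4,7)
replace slot 1: 2·(4+7) − 2 = 20 → (20,4,7)
replace slot 2: 2·(20+7) − 4 = 50 → (20,50,7)

20,50,7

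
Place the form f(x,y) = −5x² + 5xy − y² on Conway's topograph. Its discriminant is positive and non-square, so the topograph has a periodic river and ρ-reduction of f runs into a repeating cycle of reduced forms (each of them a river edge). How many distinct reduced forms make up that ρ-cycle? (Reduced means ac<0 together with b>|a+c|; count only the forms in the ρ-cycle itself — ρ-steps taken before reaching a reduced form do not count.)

D = 5, ⌊√D⌋ = 2
descent: ρ → (-1,1,1)  [lands on river]
river: ρ → (1,1,-1)
ρ-cycle length = 2 (tail of 1 descent step not counted)

2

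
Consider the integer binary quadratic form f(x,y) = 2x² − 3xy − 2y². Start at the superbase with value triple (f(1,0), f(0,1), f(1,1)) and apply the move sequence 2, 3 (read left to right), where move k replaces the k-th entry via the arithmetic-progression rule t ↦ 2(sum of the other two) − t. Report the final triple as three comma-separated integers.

start (2,-2,-3) = (f(1,0),f(0,1),f(1,1))
replace slot 2: 2·(2+(-3)) − (-2) = 0 → (2,0,-3)
replace slot 3: 2·(2+0) − (-3) = 7 → (2,0,7)

2,0,7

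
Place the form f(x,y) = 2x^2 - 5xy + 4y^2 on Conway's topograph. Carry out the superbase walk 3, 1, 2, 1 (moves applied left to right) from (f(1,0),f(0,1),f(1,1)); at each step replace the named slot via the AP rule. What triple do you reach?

start (2,4,1) = (f(1,0),f(0,1),f(1,1))
replace slot 3: 2·(2+4) − 1 = 11 → (2,4,11)
replace slot 1: 2·(4+11) − 2 = 28 → (28,4,11)
replace slot 2: 2·(28+11) − 4 = 74 → (28,74,11)
replace slot 1: 2·(74+11) − 28 = 142 → (142,74,11)

142,74,11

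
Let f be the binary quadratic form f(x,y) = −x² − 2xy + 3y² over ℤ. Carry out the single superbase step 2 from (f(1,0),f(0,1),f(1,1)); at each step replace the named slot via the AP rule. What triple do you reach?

start (-1,3,0) = (f(1,0),f(0,1),f(1,1))
replace slot 2: 2·((-1)+0) − 3 = -5 → (-1,-5,0)

-1,-5,0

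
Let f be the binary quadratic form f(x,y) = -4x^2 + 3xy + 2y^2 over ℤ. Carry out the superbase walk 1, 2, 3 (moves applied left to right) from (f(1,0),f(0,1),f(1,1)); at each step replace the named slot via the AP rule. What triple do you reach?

start (-4,2,1) = (f(1,0),f(0,1),f(1,1))
replace slot 1: 2·(2+1) − (-4) = 10 → (10,2,1)
replace slot 2: 2·(10+1) − 2 = 20 → (10,20,1)
replace slot 3: 2·(10+20) − 1 = 59 → (10,20,59)

10,20,59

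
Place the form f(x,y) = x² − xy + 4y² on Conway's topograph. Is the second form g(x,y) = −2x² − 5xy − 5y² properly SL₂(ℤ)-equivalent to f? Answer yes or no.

D₁ = -15, D₂ = -15
f: translate: b→1 (≡-1 mod 2), so (1,-1,4)→(1,1,4)
f: reduced (well bottom): (1,1,4) with a≤c, −a<b≤a
g is negative-definite; reduce −g:
−g: translate: b→1 (≡5 mod 4), so (2,5,5)→(2,1,2)
−g: reduced (well bottom): (2,1,2) with a≤c, −a<b≤a
flip sign back: reduced form of g is (-2,-1,-2)
reduced forms (1, 1, 4) vs (-2, -1, -2) ⇒ inequivalent

no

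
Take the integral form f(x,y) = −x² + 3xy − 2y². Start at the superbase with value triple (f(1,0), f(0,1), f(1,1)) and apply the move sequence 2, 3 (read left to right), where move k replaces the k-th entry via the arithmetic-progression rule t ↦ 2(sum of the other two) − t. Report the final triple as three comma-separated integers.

start (-1,-2,0) = (f(1,0),f(0,1),f(1,1))
replace slot 2: 2·((-1)+0) − (-2) = 0 → (-1,0,0)
replace slot 3: 2·((-1)+0) − 0 = -2 → (-1,0,-2)

-1,0,-2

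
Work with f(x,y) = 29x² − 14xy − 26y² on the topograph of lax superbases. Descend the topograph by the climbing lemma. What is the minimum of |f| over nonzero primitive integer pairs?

descent: ρ → (-26,14,29)  [lands on river]
river: ρ → (29,44,-11)
river: ρ → (-11,44,29)
river: ρ → (29,14,-26)
river: ρ → (-26,38,17)
river: ρ → (17,30,-34)
river: ρ → (-34,38,13)
river: ρ → (13,40,-31)
river: ρ → (-31,22,22)
river: ρ → (22,22,-31)
river: ρ → (-31,40,13)
river: ρ → (13,38,-34)
river: ρ → (-34,30,17)
river: ρ → (17,38,-26)
closes: descent 1, river 14
min |a| on river = 11

11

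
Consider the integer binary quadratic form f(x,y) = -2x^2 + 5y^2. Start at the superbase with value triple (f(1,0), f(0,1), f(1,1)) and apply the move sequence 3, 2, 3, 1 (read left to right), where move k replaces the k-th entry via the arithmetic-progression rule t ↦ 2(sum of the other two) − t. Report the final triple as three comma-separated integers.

start (-2,5,3) = (f(1,0),f(0,1),f(1,1))
replace slot 3: 2·((-2)+5) − 3 = 3 → (-2,5,3)
replace slot 2: 2·((-2)+3) − 5 = -3 → (-2,-3,3)
replace slot 3: 2·((-2)+(-3)) − 3 = -13 → (-2,-3,-13)
replace slot 1: 2·((-3)+(-13)) − (-2) = -30 → (-30,-3,-13)

-30,-3,-13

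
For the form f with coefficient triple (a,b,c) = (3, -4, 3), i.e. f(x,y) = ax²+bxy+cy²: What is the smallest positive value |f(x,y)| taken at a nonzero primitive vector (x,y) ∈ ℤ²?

translate: b→2 (≡-4 mod 6), so (3,-4,3)→(3,2,2)
flip: (3,2,2)→(2,-2,3)
translate: b→2 (≡-2 mod 4), so (2,-2,3)→(2,2,3)
reduced (well bottom): (2,2,3) with a≤c, −a<b≤a
well minimum = a = 2

2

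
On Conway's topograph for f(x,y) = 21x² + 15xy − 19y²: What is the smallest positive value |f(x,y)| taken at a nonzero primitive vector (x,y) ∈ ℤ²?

river: ρ → (-19,23,17)
river: ρ → (17,11,-25)
river: ρ → (-25,39,3)
river: ρ → (3,39,-25)
river: ρ → (-25,11,17)
river: ρ → (17,23,-19)
river: ρ → (-19,15,21)
river: ρ → (21,27,-13)
river: ρ → (-13,25,23)
river: ρ → (23,21,-15)
river: ρ → (-15,39,5)
river: ρ → (5,41,-7)
river: ρ → (-7,29,35)
river: ρ → (35,41,-1)
river: ρ → (-1,41,35)
river: ρ → (35,29,-7)
river: ρ → (-7,41,5)
river: ρ → (5,39,-15)
river: ρ → (-15,21,23)
river: ρ → (23,25,-13)
river: ρ → (-13,27,21)
river: ρ → (21,15,-19)
closes: descent 0, river 22
min |a| on river = 1

1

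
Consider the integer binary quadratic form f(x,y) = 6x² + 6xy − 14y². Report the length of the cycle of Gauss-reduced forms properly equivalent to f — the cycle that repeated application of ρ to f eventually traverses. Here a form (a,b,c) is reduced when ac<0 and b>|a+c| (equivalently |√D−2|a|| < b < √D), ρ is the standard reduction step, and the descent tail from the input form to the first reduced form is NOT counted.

D = 372, ⌊√D⌋ = 19
descent: ρ → (-14,-6,6)
descent: ρ → (6,18,-2)  [lands on river]
river: ρ → (-2,18,6)
ρ-cycle length = 2 (tail of 2 descent steps not counted)

2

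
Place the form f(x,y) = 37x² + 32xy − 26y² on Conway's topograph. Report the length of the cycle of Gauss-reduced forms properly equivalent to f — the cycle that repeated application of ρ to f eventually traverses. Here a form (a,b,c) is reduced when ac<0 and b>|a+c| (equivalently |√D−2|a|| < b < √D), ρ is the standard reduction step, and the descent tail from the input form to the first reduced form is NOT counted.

D = 4872, ⌊√D⌋ = 69
river: ρ → (-26,20,43)
river: ρ → (43,66,-3)
river: ρ → (-3,66,43)
river: ρ → (43,20,-26)
river: ρ → (-26,32,37)
river: ρ → (37,42,-21)
river: ρ → (-21,42,37)
river: ρ → (37,32,-26)
ρ-cycle length = 8 (tail of 0 descent steps not counted)

8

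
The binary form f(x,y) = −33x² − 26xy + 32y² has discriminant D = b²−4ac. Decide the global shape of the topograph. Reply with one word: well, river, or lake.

D = b²−4ac = (-26)² − 4·(-33)·32 = 4900
D = 70² is a perfect square ⇒ form factors over ℤ ⇒ lakes

lake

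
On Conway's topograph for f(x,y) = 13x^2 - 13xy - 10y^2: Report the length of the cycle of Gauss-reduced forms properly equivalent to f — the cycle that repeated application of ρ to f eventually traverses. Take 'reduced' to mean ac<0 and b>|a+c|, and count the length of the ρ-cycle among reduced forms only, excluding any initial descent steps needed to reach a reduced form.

D = 689, ⌊√D⌋ = 26
descent: ρ → (-10,13,13)  [lands on river]
river: ρ → (13,13,-10)
river: ρ → (-10,7,16)
river: ρ → (16,25,-1)
river: ρ → (-1,25,16)
river: ρ → (16,7,-10)
ρ-cycle length = 6 (tail of 1 descent step not counted)

6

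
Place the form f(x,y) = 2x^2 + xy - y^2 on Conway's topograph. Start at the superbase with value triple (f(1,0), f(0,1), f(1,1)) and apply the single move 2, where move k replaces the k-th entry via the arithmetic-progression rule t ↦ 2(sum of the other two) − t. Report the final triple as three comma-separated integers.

start (2,-1,2) = (f(1,0),f(0,1),f(1,1))
replace slot 2: 2·(2+2) − (-1) = 9 → (2,9,2)

2,9,2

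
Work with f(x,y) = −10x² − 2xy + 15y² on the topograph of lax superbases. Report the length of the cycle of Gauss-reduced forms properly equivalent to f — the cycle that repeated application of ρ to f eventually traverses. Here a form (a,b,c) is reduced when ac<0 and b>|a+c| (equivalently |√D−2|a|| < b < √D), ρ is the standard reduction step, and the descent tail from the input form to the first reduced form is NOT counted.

D = 604, ⌊√D⌋ = 24
descent: ρ → (15,2,-10)
descent: ρ → (-10,18,7)  [lands on river]
river: ρ → (7,24,-1)
river: ρ → (-1,24,7)
river: ρ → (7,18,-10)
river: ρ → (-10,22,3)
river: ρ → (3,20,-17)
river: ρ → (-17,14,6)
river: ρ → (6,22,-5)
river: ρ → (-5,18,14)
river: ρ → (14,10,-9)
river: ρ → (-9,8,15)
river: ρ → (15,22,-2)
river: ρ → (-2,22,15)
river: ρ → (15,8,-9)
river: ρ → (-9,10,14)
river: ρ → (14,18,-5)
river: ρ → (-5,22,6)
river: ρ → (6,14,-17)
river: ρ → (-17,20,3)
river: ρ → (3,22,-10)
ρ-cycle length = 20 (tail of 2 descent steps not counted)

20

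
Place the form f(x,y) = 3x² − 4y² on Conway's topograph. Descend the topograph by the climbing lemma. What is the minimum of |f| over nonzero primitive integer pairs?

descent: ρ → (-4,0,3)
descent: ρ → (3,6,-1)  [lands on river]
river: ρ → (-1,6,3)
closes: descent 2, river 2
min |a| on river = 1

1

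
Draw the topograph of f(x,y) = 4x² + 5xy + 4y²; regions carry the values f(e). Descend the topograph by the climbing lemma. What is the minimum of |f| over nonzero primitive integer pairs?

translate: b→-3 (≡5 mod 8), so (4,5,4)→(4,-3,3)
flip: (4,-3,3)→(3,3,4)
reduced (well bottom): (3,3,4) with a≤c, −a<b≤a
well minimum = a = 3

3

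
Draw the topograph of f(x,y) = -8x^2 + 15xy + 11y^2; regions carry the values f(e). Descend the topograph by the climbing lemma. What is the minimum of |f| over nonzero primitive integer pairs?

river: ρ → (11,7,-12)
river: ρ → (-12,17,6)
river: ρ → (6,19,-9)
river: ρ → (-9,17,8)
river: ρ → (8,15,-11)
river: ρ → (-11,7,12)
river: ρ → (12,17,-6)
river: ρ → (-6,19,9)
river: ρ → (9,17,-8)
river: ρ → (-8,15,11)
closes: descent 0, river 10
min |a| on river = 6

6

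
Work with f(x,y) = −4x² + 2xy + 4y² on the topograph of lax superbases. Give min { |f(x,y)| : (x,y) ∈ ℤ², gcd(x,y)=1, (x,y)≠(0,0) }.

river: ρ → (4,6,-2)
river: ρ → (-2,6,4)
river: ρ → (4,2,-4)
river: ρ → (-4,6,2)
river: ρ → (2,6,-4)
river: ρ → (-4,2,4)
closes: descent 0, river 6
min |a| on river = 2

2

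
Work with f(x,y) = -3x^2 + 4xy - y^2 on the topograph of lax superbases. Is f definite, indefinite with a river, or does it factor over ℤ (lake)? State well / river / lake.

D = b²−4ac = 4² − 4·(-3)·(-1) = 4
D = 2² is a perfect square ⇒ form factors over ℤ ⇒ lakes

lake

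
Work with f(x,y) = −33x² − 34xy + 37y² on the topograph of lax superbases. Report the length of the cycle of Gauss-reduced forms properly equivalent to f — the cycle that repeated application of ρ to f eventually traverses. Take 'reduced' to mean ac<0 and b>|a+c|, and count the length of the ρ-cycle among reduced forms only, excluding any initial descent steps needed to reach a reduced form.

D = 6040, ⌊√D⌋ = 77
descent: ρ → (37,34,-33)  [lands on river]
river: ρ → (-33,32,38)
river: ρ → (38,44,-27)
river: ρ → (-27,64,18)
river: ρ → (18,44,-57)
river: ρ → (-57,70,5)
river: ρ → (5,70,-57)
river: ρ → (-57,44,18)
river: ρ → (18,64,-27)
river: ρ → (-27,44,38)
river: ρ → (38,32,-33)
river: ρ → (-33,34,37)
river: ρ → (37,40,-30)
river: ρ → (-30,20,47)
river: ρ → (47,74,-3)
river: ρ → (-3,76,22)
river: ρ → (22,56,-33)
river: ρ → (-33,76,2)
river: ρ → (2,76,-33)
river: ρ → (-33,56,22)
river: ρ → (22,76,-3)
river: ρ → (-3,74,47)
river: ρ → (47,20,-30)
river: ρ → (-30,40,37)
ρ-cycle length = 24 (tail of 1 descent step not counted)

24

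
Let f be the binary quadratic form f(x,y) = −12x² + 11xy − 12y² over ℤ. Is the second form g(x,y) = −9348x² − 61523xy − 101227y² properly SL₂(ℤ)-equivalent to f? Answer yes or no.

D₁ = -455, D₂ = -455
f is negative-definite; reduce −f:
−f: flip: (12,-11,12)→(12,11,12)
−f: reduced (well bottom): (12,11,12) with a≤c, −a<b≤a
flip sign back: reduced form of f is (-12,-11,-12)
g is negative-definite; reduce −g:
−g: translate: b→5435 (≡61523 mod 18696), so (9348,61523,101227)→(9348,5435,790)
−g: flip: (9348,5435,790)→(790,-5435,9348)
−g: translate: b→-695 (≡-5435 mod 1580), so (790,-5435,9348)→(790,-695,153)
−g: flip: (790,-695,153)→(153,695,790)
−g: translate: b→83 (≡695 mod 306), so (153,695,790)→(153,83,12)
−g: flip: (153,83,12)→(12,-83,153)
−g: translate: b→-11 (≡-83 mod 24), so (12,-83,153)→(12,-11,12)
−g: flip: (12,-11,12)→(12,11,12)
−g: reduced (well bottom): (12,11,12) with a≤c, −a<b≤a
flip sign back: reduced form of g is (-12,-11,-12)
reduced forms (-12, -11, -12) vs (-12, -11, -12) ⇒ equivalent

yes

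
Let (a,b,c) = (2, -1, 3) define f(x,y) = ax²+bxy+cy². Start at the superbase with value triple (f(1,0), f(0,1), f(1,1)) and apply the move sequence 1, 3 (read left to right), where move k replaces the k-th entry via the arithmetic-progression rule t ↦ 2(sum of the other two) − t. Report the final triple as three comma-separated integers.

start (2,3,4) = (f(1,0),f(0,1),f(1,1))
replace slot 1: 2·(3+4) − 2 = 12 → (12,3,4)
replace slot 3: 2·(12+3) − 4 = 26 → (12,3,26)

12,3,26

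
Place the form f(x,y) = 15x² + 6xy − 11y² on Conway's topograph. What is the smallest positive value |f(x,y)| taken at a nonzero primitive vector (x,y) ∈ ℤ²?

river: ρ → (-11,16,10)
river: ρ → (10,24,-3)
river: ρ → (-3,24,10)
river: ρ → (10,16,-11)
river: ρ → (-11,6,15)
river: ρ → (15,24,-2)
river: ρ → (-2,24,15)
river: ρ → (15,6,-11)
closes: descent 0, river 8
min |a| on river = 2

2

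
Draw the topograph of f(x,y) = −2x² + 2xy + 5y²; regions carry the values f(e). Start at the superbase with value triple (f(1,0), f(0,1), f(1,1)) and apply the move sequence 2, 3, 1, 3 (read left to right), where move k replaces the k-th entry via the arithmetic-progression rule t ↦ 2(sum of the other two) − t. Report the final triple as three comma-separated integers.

start (-2,5,5) = (f(1,0),f(0,1),f(1,1))
replace slot 2: 2·((-2)+5) − 5 = 1 → (-2,1,5)
replace slot 3: 2·((-2)+1) − 5 = -7 → (-2,1,-7)
replace slot 1: 2·(1+(-7)) − (-2) = -10 → (-10,1,-7)
replace slot 3: 2·((-10)+1) − (-7) = -11 → (-10,1,-11)

-10,1,-11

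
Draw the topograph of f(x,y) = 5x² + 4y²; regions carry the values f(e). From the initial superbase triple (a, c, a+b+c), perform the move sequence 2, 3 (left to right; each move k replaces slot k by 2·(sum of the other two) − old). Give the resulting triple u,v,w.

start (5,4,9) = (f(1,0),f(0,1),f(1,1))
replace slot 2: 2·(5+9) − 4 = 24 → (5,24,9)
replace slot 3: 2·(5+24) − 9 = 49 → (5,24,49)

5,24,49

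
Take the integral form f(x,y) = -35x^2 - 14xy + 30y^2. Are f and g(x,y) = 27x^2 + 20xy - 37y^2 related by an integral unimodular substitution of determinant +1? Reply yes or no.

D₁ = 4396, D₂ = 4396
river cycle of f (length 28): (30, 14, -35), (-35, 56, 9), (9, 52, -47), (-47, 42, 14), (14, 42, -47), (-47, 52, 9), (9, 56, -35), (-35, 14, 30), (30, 46, -19), (-19, 30, 46), … (18 more)
river cycle of g (length 28): (-37, 54, 10), (10, 66, -1), (-1, 66, 10), (10, 54, -37), (-37, 20, 27), (27, 34, -30), (-30, 26, 31), (31, 36, -25), (-25, 64, 3), (3, 62, -46), … (18 more)
cycles differ ⇒ inequivalent

no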